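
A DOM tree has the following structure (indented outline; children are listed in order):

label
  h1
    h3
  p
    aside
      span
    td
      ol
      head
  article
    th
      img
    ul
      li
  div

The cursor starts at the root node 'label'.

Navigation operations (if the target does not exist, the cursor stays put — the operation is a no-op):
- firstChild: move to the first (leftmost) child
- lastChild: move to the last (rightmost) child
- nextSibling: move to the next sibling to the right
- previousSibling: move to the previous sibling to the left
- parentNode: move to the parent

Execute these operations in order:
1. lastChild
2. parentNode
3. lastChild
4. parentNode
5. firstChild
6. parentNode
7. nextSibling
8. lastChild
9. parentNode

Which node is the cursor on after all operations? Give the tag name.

After 1 (lastChild): div
After 2 (parentNode): label
After 3 (lastChild): div
After 4 (parentNode): label
After 5 (firstChild): h1
After 6 (parentNode): label
After 7 (nextSibling): label (no-op, stayed)
After 8 (lastChild): div
After 9 (parentNode): label

Answer: label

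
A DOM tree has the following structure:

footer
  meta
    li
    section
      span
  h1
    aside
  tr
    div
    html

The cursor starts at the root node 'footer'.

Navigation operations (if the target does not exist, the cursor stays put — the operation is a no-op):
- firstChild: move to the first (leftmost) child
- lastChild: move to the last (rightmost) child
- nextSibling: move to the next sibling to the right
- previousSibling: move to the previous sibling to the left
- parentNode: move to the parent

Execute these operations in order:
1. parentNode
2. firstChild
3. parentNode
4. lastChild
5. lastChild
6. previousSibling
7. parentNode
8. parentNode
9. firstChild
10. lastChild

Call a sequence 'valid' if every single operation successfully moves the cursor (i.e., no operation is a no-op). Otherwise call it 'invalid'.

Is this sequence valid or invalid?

After 1 (parentNode): footer (no-op, stayed)
After 2 (firstChild): meta
After 3 (parentNode): footer
After 4 (lastChild): tr
After 5 (lastChild): html
After 6 (previousSibling): div
After 7 (parentNode): tr
After 8 (parentNode): footer
After 9 (firstChild): meta
After 10 (lastChild): section

Answer: invalid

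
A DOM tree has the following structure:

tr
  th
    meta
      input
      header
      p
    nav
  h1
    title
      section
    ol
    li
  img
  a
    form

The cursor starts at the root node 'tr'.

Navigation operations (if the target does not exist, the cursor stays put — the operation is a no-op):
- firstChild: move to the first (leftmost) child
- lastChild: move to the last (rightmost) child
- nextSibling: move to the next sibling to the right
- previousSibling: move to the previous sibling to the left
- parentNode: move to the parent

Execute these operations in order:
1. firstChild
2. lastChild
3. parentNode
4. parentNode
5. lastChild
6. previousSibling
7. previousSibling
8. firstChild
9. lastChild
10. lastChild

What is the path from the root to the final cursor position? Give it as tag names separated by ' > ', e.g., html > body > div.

After 1 (firstChild): th
After 2 (lastChild): nav
After 3 (parentNode): th
After 4 (parentNode): tr
After 5 (lastChild): a
After 6 (previousSibling): img
After 7 (previousSibling): h1
After 8 (firstChild): title
After 9 (lastChild): section
After 10 (lastChild): section (no-op, stayed)

Answer: tr > h1 > title > section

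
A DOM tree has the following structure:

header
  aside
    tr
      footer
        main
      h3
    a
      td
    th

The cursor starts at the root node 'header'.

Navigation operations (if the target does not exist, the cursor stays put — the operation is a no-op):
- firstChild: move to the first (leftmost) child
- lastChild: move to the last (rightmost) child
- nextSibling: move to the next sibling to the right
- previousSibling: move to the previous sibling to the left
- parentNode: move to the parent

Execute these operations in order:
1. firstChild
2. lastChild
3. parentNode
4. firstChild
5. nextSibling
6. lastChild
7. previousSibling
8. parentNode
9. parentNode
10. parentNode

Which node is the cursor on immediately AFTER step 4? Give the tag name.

After 1 (firstChild): aside
After 2 (lastChild): th
After 3 (parentNode): aside
After 4 (firstChild): tr

Answer: tr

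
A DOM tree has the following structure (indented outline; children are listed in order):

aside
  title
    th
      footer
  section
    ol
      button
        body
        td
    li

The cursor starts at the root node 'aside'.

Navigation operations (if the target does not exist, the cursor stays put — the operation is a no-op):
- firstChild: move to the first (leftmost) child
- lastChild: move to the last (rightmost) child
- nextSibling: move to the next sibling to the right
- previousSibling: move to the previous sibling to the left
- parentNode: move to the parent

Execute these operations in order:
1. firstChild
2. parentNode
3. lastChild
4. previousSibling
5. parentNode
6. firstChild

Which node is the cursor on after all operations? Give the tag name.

Answer: title

Derivation:
After 1 (firstChild): title
After 2 (parentNode): aside
After 3 (lastChild): section
After 4 (previousSibling): title
After 5 (parentNode): aside
After 6 (firstChild): title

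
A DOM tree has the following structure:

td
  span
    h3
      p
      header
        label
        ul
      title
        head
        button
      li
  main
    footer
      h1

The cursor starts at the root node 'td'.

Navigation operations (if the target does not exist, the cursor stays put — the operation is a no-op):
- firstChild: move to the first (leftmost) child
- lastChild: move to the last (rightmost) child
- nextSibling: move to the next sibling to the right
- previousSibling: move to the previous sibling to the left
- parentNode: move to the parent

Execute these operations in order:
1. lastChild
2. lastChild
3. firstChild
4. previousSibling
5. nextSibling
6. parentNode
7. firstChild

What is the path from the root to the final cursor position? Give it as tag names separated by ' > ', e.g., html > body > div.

Answer: td > main > footer > h1

Derivation:
After 1 (lastChild): main
After 2 (lastChild): footer
After 3 (firstChild): h1
After 4 (previousSibling): h1 (no-op, stayed)
After 5 (nextSibling): h1 (no-op, stayed)
After 6 (parentNode): footer
After 7 (firstChild): h1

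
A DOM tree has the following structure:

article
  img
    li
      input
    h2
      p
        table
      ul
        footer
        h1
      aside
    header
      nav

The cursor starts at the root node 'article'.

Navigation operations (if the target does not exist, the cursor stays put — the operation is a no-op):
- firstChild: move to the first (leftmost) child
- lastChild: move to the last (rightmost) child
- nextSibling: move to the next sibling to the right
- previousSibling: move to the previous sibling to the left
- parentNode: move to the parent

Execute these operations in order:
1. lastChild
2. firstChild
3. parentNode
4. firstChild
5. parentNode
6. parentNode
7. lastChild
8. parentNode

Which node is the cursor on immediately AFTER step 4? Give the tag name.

Answer: li

Derivation:
After 1 (lastChild): img
After 2 (firstChild): li
After 3 (parentNode): img
After 4 (firstChild): li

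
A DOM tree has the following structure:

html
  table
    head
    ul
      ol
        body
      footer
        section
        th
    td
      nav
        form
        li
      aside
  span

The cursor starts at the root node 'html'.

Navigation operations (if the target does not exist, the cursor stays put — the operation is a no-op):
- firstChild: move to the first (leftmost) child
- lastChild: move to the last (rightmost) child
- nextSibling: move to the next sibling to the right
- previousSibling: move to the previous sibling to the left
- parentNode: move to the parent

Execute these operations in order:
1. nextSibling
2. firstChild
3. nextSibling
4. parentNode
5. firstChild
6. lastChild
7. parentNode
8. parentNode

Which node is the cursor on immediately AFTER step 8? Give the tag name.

After 1 (nextSibling): html (no-op, stayed)
After 2 (firstChild): table
After 3 (nextSibling): span
After 4 (parentNode): html
After 5 (firstChild): table
After 6 (lastChild): td
After 7 (parentNode): table
After 8 (parentNode): html

Answer: html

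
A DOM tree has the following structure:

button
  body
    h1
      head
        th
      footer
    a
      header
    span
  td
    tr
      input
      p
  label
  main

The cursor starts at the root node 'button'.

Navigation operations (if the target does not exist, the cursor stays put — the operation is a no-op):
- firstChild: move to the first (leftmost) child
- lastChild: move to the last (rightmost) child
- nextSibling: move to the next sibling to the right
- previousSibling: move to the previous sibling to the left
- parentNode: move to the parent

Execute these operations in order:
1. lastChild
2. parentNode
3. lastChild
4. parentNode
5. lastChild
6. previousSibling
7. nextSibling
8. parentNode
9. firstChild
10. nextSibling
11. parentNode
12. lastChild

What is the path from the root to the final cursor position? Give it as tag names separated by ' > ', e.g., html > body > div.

Answer: button > main

Derivation:
After 1 (lastChild): main
After 2 (parentNode): button
After 3 (lastChild): main
After 4 (parentNode): button
After 5 (lastChild): main
After 6 (previousSibling): label
After 7 (nextSibling): main
After 8 (parentNode): button
After 9 (firstChild): body
After 10 (nextSibling): td
After 11 (parentNode): button
After 12 (lastChild): main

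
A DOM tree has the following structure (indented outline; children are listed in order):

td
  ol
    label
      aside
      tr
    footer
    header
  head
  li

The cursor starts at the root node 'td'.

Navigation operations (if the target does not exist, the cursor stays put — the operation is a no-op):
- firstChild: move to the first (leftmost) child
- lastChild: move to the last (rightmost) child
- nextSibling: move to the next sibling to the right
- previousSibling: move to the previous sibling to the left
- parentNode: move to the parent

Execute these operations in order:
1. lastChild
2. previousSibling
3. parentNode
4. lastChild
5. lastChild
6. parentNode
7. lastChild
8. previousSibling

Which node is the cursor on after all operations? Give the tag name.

Answer: head

Derivation:
After 1 (lastChild): li
After 2 (previousSibling): head
After 3 (parentNode): td
After 4 (lastChild): li
After 5 (lastChild): li (no-op, stayed)
After 6 (parentNode): td
After 7 (lastChild): li
After 8 (previousSibling): head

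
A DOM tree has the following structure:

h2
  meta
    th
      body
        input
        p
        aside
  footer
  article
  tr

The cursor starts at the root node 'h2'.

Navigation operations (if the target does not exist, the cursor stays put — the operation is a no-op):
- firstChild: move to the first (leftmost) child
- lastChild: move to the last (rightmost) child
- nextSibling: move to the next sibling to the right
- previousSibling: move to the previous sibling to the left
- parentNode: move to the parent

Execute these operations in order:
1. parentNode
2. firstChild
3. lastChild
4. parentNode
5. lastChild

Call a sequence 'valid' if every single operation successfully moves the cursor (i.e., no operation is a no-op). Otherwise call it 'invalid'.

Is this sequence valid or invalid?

Answer: invalid

Derivation:
After 1 (parentNode): h2 (no-op, stayed)
After 2 (firstChild): meta
After 3 (lastChild): th
After 4 (parentNode): meta
After 5 (lastChild): th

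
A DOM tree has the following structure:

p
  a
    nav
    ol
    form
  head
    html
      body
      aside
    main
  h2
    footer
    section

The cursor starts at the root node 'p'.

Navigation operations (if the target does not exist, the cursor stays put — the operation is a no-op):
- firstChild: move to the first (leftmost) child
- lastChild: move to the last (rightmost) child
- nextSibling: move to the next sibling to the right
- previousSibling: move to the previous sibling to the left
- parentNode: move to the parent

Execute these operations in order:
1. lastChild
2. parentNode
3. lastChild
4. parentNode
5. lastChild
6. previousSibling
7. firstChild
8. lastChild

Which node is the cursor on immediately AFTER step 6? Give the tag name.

After 1 (lastChild): h2
After 2 (parentNode): p
After 3 (lastChild): h2
After 4 (parentNode): p
After 5 (lastChild): h2
After 6 (previousSibling): head

Answer: head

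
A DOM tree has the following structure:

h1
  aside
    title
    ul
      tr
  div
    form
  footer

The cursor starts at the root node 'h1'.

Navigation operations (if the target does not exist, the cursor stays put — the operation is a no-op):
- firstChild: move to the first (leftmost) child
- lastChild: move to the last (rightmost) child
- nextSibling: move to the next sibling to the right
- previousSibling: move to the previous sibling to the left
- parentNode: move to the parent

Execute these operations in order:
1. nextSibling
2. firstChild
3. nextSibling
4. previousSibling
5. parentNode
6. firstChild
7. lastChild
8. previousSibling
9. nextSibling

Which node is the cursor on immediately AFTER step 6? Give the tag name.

Answer: aside

Derivation:
After 1 (nextSibling): h1 (no-op, stayed)
After 2 (firstChild): aside
After 3 (nextSibling): div
After 4 (previousSibling): aside
After 5 (parentNode): h1
After 6 (firstChild): aside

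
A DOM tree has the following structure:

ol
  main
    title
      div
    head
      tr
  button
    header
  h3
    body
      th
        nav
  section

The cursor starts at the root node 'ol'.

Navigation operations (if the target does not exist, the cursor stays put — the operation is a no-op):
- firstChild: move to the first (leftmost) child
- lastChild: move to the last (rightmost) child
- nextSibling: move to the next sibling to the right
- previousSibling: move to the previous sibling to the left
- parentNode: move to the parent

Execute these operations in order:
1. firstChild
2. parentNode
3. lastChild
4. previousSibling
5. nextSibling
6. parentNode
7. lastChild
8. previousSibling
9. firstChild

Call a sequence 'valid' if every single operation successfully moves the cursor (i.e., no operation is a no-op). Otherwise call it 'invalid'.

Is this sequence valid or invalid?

Answer: valid

Derivation:
After 1 (firstChild): main
After 2 (parentNode): ol
After 3 (lastChild): section
After 4 (previousSibling): h3
After 5 (nextSibling): section
After 6 (parentNode): ol
After 7 (lastChild): section
After 8 (previousSibling): h3
After 9 (firstChild): body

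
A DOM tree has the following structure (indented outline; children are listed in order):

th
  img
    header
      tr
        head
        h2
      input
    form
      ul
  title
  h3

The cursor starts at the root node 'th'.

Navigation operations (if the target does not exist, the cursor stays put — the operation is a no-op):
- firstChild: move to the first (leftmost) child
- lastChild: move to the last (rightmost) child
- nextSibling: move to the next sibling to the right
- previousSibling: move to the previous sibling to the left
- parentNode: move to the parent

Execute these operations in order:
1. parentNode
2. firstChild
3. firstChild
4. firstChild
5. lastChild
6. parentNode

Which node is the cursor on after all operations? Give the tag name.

After 1 (parentNode): th (no-op, stayed)
After 2 (firstChild): img
After 3 (firstChild): header
After 4 (firstChild): tr
After 5 (lastChild): h2
After 6 (parentNode): tr

Answer: tr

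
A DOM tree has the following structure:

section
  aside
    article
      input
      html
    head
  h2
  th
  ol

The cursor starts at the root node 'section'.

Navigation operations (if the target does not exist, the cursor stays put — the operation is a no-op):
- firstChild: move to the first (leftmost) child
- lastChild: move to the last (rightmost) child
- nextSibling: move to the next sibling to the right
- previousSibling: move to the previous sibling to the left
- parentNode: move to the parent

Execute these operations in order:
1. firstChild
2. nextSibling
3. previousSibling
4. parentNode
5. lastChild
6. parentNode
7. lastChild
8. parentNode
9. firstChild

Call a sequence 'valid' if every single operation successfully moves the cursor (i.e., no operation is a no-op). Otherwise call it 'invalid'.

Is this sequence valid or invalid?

After 1 (firstChild): aside
After 2 (nextSibling): h2
After 3 (previousSibling): aside
After 4 (parentNode): section
After 5 (lastChild): ol
After 6 (parentNode): section
After 7 (lastChild): ol
After 8 (parentNode): section
After 9 (firstChild): aside

Answer: valid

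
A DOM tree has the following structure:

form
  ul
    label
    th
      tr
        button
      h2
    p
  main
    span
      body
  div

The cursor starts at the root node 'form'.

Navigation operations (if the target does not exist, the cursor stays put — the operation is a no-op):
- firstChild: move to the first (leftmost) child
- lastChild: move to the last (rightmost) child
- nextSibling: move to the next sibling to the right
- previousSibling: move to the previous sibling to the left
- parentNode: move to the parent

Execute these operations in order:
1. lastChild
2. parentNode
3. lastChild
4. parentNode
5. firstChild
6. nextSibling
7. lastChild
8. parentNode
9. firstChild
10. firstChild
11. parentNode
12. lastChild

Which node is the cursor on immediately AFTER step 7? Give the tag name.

After 1 (lastChild): div
After 2 (parentNode): form
After 3 (lastChild): div
After 4 (parentNode): form
After 5 (firstChild): ul
After 6 (nextSibling): main
After 7 (lastChild): span

Answer: span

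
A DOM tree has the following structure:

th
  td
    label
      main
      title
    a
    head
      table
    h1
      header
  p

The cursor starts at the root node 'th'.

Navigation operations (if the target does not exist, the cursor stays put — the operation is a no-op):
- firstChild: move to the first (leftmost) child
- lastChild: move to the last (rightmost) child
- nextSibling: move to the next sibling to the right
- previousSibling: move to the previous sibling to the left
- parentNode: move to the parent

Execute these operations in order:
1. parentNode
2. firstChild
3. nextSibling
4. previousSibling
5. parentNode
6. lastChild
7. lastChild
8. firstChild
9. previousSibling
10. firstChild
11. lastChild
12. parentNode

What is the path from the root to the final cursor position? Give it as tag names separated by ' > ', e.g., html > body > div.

After 1 (parentNode): th (no-op, stayed)
After 2 (firstChild): td
After 3 (nextSibling): p
After 4 (previousSibling): td
After 5 (parentNode): th
After 6 (lastChild): p
After 7 (lastChild): p (no-op, stayed)
After 8 (firstChild): p (no-op, stayed)
After 9 (previousSibling): td
After 10 (firstChild): label
After 11 (lastChild): title
After 12 (parentNode): label

Answer: th > td > label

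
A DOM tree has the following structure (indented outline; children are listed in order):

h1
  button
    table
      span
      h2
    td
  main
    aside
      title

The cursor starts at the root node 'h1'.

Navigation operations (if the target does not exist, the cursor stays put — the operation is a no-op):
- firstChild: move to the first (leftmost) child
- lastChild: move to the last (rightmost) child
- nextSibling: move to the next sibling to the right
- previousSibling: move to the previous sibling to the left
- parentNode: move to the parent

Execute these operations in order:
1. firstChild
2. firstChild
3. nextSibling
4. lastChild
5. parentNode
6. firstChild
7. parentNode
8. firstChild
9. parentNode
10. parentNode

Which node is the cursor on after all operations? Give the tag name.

Answer: h1

Derivation:
After 1 (firstChild): button
After 2 (firstChild): table
After 3 (nextSibling): td
After 4 (lastChild): td (no-op, stayed)
After 5 (parentNode): button
After 6 (firstChild): table
After 7 (parentNode): button
After 8 (firstChild): table
After 9 (parentNode): button
After 10 (parentNode): h1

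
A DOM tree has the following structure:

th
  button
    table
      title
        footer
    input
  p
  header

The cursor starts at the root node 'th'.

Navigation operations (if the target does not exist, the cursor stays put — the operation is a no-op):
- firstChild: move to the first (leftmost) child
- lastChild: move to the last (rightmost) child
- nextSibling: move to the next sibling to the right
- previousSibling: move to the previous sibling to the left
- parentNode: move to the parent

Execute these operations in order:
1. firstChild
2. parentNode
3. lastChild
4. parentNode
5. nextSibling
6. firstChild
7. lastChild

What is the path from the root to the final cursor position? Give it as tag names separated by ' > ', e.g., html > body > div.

After 1 (firstChild): button
After 2 (parentNode): th
After 3 (lastChild): header
After 4 (parentNode): th
After 5 (nextSibling): th (no-op, stayed)
After 6 (firstChild): button
After 7 (lastChild): input

Answer: th > button > input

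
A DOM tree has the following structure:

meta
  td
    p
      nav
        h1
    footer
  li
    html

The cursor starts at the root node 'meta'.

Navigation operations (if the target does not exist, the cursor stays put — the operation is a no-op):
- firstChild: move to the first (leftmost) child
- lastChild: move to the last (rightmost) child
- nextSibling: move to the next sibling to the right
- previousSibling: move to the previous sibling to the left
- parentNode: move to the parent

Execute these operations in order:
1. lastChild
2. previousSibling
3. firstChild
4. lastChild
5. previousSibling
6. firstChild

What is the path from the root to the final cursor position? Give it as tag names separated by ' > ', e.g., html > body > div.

After 1 (lastChild): li
After 2 (previousSibling): td
After 3 (firstChild): p
After 4 (lastChild): nav
After 5 (previousSibling): nav (no-op, stayed)
After 6 (firstChild): h1

Answer: meta > td > p > nav > h1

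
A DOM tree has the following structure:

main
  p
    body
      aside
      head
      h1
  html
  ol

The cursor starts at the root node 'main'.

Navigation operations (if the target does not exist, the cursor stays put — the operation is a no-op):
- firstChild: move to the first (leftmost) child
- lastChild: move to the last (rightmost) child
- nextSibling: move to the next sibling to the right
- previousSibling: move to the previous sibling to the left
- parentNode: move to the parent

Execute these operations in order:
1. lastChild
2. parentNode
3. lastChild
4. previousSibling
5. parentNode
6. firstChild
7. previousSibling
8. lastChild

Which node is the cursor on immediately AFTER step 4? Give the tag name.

After 1 (lastChild): ol
After 2 (parentNode): main
After 3 (lastChild): ol
After 4 (previousSibling): html

Answer: html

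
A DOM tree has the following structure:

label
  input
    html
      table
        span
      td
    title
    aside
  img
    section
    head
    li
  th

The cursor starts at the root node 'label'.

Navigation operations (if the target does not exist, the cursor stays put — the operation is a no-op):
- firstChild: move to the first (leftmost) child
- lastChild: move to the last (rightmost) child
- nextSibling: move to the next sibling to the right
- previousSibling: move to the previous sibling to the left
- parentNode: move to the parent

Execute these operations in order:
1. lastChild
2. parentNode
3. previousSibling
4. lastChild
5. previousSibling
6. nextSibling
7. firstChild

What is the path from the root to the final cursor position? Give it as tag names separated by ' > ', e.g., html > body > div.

Answer: label > th

Derivation:
After 1 (lastChild): th
After 2 (parentNode): label
After 3 (previousSibling): label (no-op, stayed)
After 4 (lastChild): th
After 5 (previousSibling): img
After 6 (nextSibling): th
After 7 (firstChild): th (no-op, stayed)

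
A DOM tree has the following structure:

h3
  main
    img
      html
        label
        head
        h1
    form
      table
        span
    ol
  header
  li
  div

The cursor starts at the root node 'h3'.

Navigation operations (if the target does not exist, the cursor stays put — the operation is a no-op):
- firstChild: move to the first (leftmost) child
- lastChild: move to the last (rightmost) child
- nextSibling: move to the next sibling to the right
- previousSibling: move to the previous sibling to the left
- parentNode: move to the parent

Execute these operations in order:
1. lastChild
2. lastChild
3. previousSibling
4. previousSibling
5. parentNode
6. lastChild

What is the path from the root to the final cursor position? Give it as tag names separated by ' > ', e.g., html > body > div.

Answer: h3 > div

Derivation:
After 1 (lastChild): div
After 2 (lastChild): div (no-op, stayed)
After 3 (previousSibling): li
After 4 (previousSibling): header
After 5 (parentNode): h3
After 6 (lastChild): div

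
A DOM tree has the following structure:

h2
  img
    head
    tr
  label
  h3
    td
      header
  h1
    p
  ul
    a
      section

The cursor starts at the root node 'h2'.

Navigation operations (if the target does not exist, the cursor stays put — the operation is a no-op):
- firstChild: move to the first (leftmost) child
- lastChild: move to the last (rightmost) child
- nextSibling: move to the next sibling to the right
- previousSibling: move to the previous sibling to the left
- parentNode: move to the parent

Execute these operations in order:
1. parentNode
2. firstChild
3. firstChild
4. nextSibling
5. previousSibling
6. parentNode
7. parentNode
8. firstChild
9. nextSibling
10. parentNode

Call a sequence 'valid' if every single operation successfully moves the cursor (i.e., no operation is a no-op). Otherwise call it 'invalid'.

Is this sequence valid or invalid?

Answer: invalid

Derivation:
After 1 (parentNode): h2 (no-op, stayed)
After 2 (firstChild): img
After 3 (firstChild): head
After 4 (nextSibling): tr
After 5 (previousSibling): head
After 6 (parentNode): img
After 7 (parentNode): h2
After 8 (firstChild): img
After 9 (nextSibling): label
After 10 (parentNode): h2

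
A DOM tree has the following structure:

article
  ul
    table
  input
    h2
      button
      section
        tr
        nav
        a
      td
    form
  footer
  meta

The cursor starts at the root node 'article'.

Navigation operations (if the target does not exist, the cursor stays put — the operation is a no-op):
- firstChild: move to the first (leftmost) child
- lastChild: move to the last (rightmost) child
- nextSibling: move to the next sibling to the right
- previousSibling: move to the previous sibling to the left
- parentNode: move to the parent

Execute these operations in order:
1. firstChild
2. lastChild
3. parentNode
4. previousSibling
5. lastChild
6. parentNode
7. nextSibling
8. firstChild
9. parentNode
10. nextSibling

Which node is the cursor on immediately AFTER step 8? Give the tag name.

After 1 (firstChild): ul
After 2 (lastChild): table
After 3 (parentNode): ul
After 4 (previousSibling): ul (no-op, stayed)
After 5 (lastChild): table
After 6 (parentNode): ul
After 7 (nextSibling): input
After 8 (firstChild): h2

Answer: h2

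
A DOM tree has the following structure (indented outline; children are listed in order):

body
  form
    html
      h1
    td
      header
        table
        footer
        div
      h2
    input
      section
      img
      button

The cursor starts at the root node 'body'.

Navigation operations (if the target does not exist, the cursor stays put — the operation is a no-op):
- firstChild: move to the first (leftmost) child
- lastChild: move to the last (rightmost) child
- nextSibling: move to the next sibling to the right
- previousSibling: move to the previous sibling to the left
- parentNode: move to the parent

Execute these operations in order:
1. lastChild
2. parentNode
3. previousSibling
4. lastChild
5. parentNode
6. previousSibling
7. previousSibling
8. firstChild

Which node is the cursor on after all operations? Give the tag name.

Answer: form

Derivation:
After 1 (lastChild): form
After 2 (parentNode): body
After 3 (previousSibling): body (no-op, stayed)
After 4 (lastChild): form
After 5 (parentNode): body
After 6 (previousSibling): body (no-op, stayed)
After 7 (previousSibling): body (no-op, stayed)
After 8 (firstChild): form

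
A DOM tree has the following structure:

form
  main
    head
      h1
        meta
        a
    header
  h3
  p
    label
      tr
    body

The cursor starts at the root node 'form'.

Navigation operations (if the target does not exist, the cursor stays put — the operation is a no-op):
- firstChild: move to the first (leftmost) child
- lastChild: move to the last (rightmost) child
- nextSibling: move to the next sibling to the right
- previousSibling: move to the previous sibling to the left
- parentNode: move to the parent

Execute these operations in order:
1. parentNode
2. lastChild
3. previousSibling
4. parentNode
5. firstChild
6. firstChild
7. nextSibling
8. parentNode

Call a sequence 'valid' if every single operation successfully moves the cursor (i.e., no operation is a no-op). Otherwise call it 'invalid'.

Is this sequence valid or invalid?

After 1 (parentNode): form (no-op, stayed)
After 2 (lastChild): p
After 3 (previousSibling): h3
After 4 (parentNode): form
After 5 (firstChild): main
After 6 (firstChild): head
After 7 (nextSibling): header
After 8 (parentNode): main

Answer: invalid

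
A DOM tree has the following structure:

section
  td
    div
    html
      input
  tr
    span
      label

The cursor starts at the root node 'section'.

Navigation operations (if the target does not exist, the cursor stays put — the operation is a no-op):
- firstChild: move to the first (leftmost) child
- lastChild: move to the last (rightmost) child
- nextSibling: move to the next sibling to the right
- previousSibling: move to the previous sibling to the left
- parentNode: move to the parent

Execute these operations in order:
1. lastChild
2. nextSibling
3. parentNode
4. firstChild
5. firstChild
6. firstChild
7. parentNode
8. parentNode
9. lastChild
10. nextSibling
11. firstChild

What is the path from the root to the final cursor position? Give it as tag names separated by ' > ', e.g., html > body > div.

Answer: section > tr > span

Derivation:
After 1 (lastChild): tr
After 2 (nextSibling): tr (no-op, stayed)
After 3 (parentNode): section
After 4 (firstChild): td
After 5 (firstChild): div
After 6 (firstChild): div (no-op, stayed)
After 7 (parentNode): td
After 8 (parentNode): section
After 9 (lastChild): tr
After 10 (nextSibling): tr (no-op, stayed)
After 11 (firstChild): span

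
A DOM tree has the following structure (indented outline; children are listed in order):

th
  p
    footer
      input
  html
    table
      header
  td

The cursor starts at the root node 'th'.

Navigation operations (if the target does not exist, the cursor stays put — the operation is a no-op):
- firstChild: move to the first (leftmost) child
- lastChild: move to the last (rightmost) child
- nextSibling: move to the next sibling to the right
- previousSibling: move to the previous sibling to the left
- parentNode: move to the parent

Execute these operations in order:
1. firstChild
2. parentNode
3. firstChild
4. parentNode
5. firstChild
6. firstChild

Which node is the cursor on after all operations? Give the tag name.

Answer: footer

Derivation:
After 1 (firstChild): p
After 2 (parentNode): th
After 3 (firstChild): p
After 4 (parentNode): th
After 5 (firstChild): p
After 6 (firstChild): footer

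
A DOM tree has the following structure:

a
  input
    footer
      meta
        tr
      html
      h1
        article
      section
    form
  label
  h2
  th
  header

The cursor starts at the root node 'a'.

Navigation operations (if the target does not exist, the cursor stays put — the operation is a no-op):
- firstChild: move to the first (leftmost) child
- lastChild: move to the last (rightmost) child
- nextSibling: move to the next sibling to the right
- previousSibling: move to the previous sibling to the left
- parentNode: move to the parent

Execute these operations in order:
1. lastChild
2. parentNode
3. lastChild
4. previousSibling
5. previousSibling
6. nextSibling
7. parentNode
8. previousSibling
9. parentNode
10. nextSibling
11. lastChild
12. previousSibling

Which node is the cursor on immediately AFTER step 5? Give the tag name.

After 1 (lastChild): header
After 2 (parentNode): a
After 3 (lastChild): header
After 4 (previousSibling): th
After 5 (previousSibling): h2

Answer: h2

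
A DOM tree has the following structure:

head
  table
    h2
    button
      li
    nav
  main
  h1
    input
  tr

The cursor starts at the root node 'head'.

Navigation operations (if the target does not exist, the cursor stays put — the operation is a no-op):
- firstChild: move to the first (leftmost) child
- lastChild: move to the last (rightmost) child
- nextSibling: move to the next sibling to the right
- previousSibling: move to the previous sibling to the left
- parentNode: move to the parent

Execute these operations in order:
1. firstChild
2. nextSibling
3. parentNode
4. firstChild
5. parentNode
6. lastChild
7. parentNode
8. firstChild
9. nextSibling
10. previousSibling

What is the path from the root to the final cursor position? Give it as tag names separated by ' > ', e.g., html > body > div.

Answer: head > table

Derivation:
After 1 (firstChild): table
After 2 (nextSibling): main
After 3 (parentNode): head
After 4 (firstChild): table
After 5 (parentNode): head
After 6 (lastChild): tr
After 7 (parentNode): head
After 8 (firstChild): table
After 9 (nextSibling): main
After 10 (previousSibling): table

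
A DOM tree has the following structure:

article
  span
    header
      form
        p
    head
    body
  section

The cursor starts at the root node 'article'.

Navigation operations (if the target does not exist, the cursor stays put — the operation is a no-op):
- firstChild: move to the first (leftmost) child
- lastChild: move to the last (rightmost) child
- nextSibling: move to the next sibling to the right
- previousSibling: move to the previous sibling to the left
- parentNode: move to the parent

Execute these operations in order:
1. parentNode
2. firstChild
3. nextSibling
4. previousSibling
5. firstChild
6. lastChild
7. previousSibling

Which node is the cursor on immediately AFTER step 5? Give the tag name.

After 1 (parentNode): article (no-op, stayed)
After 2 (firstChild): span
After 3 (nextSibling): section
After 4 (previousSibling): span
After 5 (firstChild): header

Answer: header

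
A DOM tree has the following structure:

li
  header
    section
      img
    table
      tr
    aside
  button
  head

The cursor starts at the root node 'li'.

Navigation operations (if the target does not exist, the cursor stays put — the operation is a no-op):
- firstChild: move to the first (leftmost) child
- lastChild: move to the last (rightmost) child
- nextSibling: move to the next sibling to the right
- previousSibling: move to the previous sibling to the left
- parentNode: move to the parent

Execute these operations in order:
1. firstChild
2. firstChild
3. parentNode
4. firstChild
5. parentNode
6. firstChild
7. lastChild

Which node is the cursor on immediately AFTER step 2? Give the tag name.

Answer: section

Derivation:
After 1 (firstChild): header
After 2 (firstChild): section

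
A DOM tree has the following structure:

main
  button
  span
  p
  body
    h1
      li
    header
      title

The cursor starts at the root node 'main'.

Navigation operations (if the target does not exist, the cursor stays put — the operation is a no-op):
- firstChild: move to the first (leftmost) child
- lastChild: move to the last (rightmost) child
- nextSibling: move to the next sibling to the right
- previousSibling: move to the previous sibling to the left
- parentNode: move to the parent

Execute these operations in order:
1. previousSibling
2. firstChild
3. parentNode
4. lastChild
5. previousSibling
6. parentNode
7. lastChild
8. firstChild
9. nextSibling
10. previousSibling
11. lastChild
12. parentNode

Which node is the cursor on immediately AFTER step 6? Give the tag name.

Answer: main

Derivation:
After 1 (previousSibling): main (no-op, stayed)
After 2 (firstChild): button
After 3 (parentNode): main
After 4 (lastChild): body
After 5 (previousSibling): p
After 6 (parentNode): main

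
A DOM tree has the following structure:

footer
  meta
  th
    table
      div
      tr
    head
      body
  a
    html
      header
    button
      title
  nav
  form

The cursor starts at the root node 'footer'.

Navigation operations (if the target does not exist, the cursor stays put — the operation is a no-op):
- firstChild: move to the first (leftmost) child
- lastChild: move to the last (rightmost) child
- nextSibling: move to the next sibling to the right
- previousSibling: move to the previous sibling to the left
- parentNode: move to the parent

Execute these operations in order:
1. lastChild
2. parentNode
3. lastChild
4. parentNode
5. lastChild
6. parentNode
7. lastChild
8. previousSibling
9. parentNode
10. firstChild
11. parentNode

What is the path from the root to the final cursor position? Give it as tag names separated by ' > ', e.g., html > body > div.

After 1 (lastChild): form
After 2 (parentNode): footer
After 3 (lastChild): form
After 4 (parentNode): footer
After 5 (lastChild): form
After 6 (parentNode): footer
After 7 (lastChild): form
After 8 (previousSibling): nav
After 9 (parentNode): footer
After 10 (firstChild): meta
After 11 (parentNode): footer

Answer: footer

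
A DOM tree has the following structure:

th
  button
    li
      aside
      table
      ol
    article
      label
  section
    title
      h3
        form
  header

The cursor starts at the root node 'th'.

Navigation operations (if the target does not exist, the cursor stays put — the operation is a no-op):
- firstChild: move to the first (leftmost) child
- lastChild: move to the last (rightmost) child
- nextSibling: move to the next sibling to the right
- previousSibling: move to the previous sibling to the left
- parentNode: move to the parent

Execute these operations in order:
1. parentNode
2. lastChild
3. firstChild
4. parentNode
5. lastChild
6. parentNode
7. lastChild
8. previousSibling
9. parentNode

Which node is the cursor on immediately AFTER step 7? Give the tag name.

After 1 (parentNode): th (no-op, stayed)
After 2 (lastChild): header
After 3 (firstChild): header (no-op, stayed)
After 4 (parentNode): th
After 5 (lastChild): header
After 6 (parentNode): th
After 7 (lastChild): header

Answer: header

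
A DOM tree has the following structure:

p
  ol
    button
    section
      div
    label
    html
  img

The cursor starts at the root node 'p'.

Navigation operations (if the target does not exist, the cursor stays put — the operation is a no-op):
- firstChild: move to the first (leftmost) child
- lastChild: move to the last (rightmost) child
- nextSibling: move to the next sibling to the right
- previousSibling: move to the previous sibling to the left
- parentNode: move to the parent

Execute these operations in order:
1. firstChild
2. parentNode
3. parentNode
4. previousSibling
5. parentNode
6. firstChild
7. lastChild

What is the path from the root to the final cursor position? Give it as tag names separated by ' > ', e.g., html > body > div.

Answer: p > ol > html

Derivation:
After 1 (firstChild): ol
After 2 (parentNode): p
After 3 (parentNode): p (no-op, stayed)
After 4 (previousSibling): p (no-op, stayed)
After 5 (parentNode): p (no-op, stayed)
After 6 (firstChild): ol
After 7 (lastChild): html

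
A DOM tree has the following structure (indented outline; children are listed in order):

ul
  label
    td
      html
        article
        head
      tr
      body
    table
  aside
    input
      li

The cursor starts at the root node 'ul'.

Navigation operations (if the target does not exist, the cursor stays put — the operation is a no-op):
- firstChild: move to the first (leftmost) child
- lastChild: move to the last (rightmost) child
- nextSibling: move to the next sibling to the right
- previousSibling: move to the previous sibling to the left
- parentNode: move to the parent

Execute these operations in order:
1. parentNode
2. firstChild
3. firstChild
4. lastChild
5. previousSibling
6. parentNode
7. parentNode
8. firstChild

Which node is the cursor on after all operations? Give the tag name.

Answer: td

Derivation:
After 1 (parentNode): ul (no-op, stayed)
After 2 (firstChild): label
After 3 (firstChild): td
After 4 (lastChild): body
After 5 (previousSibling): tr
After 6 (parentNode): td
After 7 (parentNode): label
After 8 (firstChild): td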